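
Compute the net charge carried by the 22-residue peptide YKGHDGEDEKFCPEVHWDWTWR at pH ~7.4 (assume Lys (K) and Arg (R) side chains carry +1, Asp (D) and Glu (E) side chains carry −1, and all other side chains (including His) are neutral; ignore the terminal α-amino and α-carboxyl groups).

-3

Positive (K, R): K2, K10, R22 → +3.
Negative (D, E): D5, E7, D8, E9, E14, D18 → −6.
Net charge = (+3) + (−6) = −3.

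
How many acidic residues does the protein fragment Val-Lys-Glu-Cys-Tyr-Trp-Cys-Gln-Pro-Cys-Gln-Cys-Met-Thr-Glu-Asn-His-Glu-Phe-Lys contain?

Only D (aspartate) and E (glutamate) carry a side-chain carboxylic acid.
Matching residues: Glu3, Glu15, Glu18.

3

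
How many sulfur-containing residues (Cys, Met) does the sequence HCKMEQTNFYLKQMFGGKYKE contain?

Matching residues: C2, M4, M14.

3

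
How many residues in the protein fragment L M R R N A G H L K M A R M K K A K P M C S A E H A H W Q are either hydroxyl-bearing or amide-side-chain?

3

Hydroxyl-bearing: S, T, Y. Amide-side-chain: N, Q.
Hydroxyl-bearing residues here: S22 (1).
Amide-side-chain residues here: N5, Q29 (2).
The two groups share no amino acid, so total = 1 + 2 = 3.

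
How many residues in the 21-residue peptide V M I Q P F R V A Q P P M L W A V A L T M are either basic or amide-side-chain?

3

Basic: H, K, R. Amide-side-chain: N, Q.
Basic residues here: R7 (1).
Amide-side-chain residues here: Q4, Q10 (2).
The two groups share no amino acid, so total = 1 + 2 = 3.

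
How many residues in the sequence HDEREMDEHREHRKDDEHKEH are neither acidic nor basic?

1

Acidic: D, E. Basic: K, R, H. All other residues are neither.
Matching residues: M6.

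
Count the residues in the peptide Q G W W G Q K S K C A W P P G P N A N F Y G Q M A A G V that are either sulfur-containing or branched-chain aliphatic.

3

Sulfur-containing: C, M. Branched-chain aliphatic: I, L, V.
Sulfur-containing residues here: C10, M24 (2).
Branched-chain aliphatic residues here: V28 (1).
The two groups share no amino acid, so total = 2 + 1 = 3.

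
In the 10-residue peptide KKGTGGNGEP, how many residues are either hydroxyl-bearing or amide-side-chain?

2

Hydroxyl-bearing: S, T, Y. Amide-side-chain: N, Q.
Hydroxyl-bearing residues here: T4 (1).
Amide-side-chain residues here: N7 (1).
The two groups share no amino acid, so total = 1 + 1 = 2.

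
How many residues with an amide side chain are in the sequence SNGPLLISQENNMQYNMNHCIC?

Asparagine (N) and glutamine (Q) have uncharged amide side chains.
Matching residues: N2, Q9, N11, N12, Q14, N16, N18.

7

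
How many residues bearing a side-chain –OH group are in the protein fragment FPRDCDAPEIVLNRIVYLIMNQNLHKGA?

1

S, T, and Y are the three residues with a side-chain hydroxyl.
Matching residues: Y17.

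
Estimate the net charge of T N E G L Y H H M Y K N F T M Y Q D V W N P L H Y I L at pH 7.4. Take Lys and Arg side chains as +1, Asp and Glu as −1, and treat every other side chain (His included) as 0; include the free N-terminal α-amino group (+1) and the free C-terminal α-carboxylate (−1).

-1

Positive (K, R): K11 → +1.
Negative (D, E): E3, D18 → −2.
The N-terminus (+1) and C-terminus (−1) cancel.
Net charge = (+1) + (−2) = −1.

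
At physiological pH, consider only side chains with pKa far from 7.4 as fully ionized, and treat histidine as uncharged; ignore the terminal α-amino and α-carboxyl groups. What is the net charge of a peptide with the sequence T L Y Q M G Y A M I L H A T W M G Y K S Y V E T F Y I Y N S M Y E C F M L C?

-1

At pH ~7.4 the Lys and Arg side chains are protonated (+1), the Asp and Glu side chains are deprotonated (−1), and with His taken as neutral all other side chains carry no charge.
Positive (K, R): K19 → +1.
Negative (D, E): E23, E33 → −2.
Net charge = (+1) + (−2) = −1.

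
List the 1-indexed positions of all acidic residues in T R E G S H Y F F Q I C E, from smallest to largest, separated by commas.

The acidic residues are Asp (D) and Glu (E), whose side chains end in a carboxylate group.
Matching residues: E3, E13.

3, 13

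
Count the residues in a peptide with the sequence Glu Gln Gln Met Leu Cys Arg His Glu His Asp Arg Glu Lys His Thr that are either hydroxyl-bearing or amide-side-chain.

3

Hydroxyl-bearing: S, T, Y. Amide-side-chain: N, Q.
Hydroxyl-bearing residues here: Thr16 (1).
Amide-side-chain residues here: Gln2, Gln3 (2).
The two groups share no amino acid, so total = 1 + 2 = 3.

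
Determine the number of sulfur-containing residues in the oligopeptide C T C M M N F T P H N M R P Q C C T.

The sulfur-bearing residues are cysteine (–SH) and methionine (–S–CH₃).
Matching residues: C1, C3, M4, M5, M12, C16, C17.

7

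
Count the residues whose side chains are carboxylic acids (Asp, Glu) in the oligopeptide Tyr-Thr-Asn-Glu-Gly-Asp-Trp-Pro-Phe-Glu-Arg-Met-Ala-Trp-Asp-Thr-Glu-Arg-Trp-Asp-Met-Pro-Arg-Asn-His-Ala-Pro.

Matching residues: Glu4, Asp6, Glu10, Asp15, Glu17, Asp20.

6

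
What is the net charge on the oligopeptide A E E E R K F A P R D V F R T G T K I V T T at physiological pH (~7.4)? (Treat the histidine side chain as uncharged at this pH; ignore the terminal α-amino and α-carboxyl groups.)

+1

The side chains ionized at physiological pH are Lys/Arg (+1) and Asp/Glu (−1); with His treated as neutral, nothing else contributes.
Positive (K, R): R5, K6, R10, R14, K18 → +5.
Negative (D, E): E2, E3, E4, D11 → −4.
Net charge = (+5) + (−4) = +1.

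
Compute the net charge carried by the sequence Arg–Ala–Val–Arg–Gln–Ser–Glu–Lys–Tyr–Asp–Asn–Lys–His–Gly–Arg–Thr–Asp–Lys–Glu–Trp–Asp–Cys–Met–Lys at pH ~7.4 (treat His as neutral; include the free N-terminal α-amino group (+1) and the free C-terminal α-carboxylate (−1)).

+2

At pH ~7.4 the Lys and Arg side chains are protonated (+1), the Asp and Glu side chains are deprotonated (−1), and with His taken as neutral all other side chains carry no charge.
Positive (K, R): Arg1, Arg4, Lys8, Lys12, Arg15, Lys18, Lys24 → +7.
Negative (D, E): Glu7, Asp10, Asp17, Glu19, Asp21 → −5.
The N-terminus (+1) and C-terminus (−1) cancel.
Net charge = (+7) + (−5) = +2.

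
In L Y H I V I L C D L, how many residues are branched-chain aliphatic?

Valine (V), leucine (L), and isoleucine (I) are the branched-chain amino acids.
Matching residues: L1, I4, V5, I6, L7, L10.

6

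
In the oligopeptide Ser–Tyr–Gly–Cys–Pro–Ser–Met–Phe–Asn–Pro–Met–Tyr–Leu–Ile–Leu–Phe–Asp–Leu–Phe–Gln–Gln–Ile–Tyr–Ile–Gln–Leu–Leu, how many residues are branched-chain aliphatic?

8

V, L, and I make up the branched-chain aliphatic group.
Matching residues: Leu13, Ile14, Leu15, Leu18, Ile22, Ile24, Leu26, Leu27.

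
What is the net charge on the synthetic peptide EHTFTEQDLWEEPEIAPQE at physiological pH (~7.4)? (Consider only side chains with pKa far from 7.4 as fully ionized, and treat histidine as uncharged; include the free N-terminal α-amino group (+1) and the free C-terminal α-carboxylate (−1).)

-7

Near pH 7.4, K and R contribute +1 each, D and E contribute −1 each, and every other side chain (His included, as stated) is uncharged.
Positive (K, R): none → +0.
Negative (D, E): E1, E6, D8, E11, E12, E14, E19 → −7.
The N-terminus (+1) and C-terminus (−1) cancel.
Net charge = (+0) + (−7) = −7.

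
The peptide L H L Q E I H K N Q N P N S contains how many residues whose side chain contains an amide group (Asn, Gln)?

5

Matching residues: Q4, N9, Q10, N11, N13.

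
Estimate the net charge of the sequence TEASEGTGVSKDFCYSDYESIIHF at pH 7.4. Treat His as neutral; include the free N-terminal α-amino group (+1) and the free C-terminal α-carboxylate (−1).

-4

The side chains ionized at physiological pH are Lys/Arg (+1) and Asp/Glu (−1); with His treated as neutral, nothing else contributes.
Positive (K, R): K11 → +1.
Negative (D, E): E2, E5, D12, D17, E19 → −5.
The N-terminus (+1) and C-terminus (−1) cancel.
Net charge = (+1) + (−5) = −4.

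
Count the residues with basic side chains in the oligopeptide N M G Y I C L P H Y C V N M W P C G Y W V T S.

The basic amino acids are Lys (K), Arg (R), and His (H).
Matching residues: H9.

1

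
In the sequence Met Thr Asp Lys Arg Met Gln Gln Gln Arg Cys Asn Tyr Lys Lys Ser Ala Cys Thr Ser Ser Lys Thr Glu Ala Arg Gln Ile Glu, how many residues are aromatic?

1

F, W, and Y each carry an aromatic ring on the side chain.
Matching residues: Tyr13.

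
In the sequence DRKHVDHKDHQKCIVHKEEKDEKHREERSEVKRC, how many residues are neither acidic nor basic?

Acidic: D, E. Basic: K, R, H. All other residues are neither.
Matching residues: V5, Q11, C13, I14, V15, S29, V31, C34.

8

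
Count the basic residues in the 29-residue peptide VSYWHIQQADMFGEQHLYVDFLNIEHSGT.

The basic amino acids are Lys (K), Arg (R), and His (H).
Matching residues: H5, H16, H26.

3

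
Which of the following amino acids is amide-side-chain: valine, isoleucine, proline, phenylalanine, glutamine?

Asparagine (N) and glutamine (Q) have uncharged amide side chains.
Of the listed options, only glutamine belongs to this group.

glutamine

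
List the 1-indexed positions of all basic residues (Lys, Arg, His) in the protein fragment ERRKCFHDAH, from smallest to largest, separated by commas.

Matching residues: R2, R3, K4, H7, H10.

2, 3, 4, 7, 10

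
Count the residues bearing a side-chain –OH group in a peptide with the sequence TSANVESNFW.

The –OH-bearing residues are Ser, Thr (aliphatic alcohols), and Tyr (phenol).
Matching residues: T1, S2, S7.

3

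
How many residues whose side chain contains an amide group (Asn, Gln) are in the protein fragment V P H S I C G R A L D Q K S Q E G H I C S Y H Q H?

Matching residues: Q12, Q15, Q24.

3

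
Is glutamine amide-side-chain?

Yes

The amide-side-chain residues are Asn (N) and Gln (Q).
Glutamine is in this group.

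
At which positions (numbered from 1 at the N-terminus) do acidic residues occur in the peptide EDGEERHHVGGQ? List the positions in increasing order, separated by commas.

Only D (aspartate) and E (glutamate) carry a side-chain carboxylic acid.
Matching residues: E1, D2, E4, E5.

1, 2, 4, 5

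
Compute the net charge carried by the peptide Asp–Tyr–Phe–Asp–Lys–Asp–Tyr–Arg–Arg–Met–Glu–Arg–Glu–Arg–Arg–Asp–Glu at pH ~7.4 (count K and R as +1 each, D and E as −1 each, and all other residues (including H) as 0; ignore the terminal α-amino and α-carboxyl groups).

Positive (K, R): Lys5, Arg8, Arg9, Arg12, Arg14, Arg15 → +6.
Negative (D, E): Asp1, Asp4, Asp6, Glu11, Glu13, Asp16, Glu17 → −7.
Net charge = (+6) + (−7) = −1.

-1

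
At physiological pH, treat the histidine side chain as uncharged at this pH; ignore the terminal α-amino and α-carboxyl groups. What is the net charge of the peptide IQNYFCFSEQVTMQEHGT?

At pH ~7.4 the Lys and Arg side chains are protonated (+1), the Asp and Glu side chains are deprotonated (−1), and with His taken as neutral all other side chains carry no charge.
Positive (K, R): none → +0.
Negative (D, E): E9, E15 → −2.
Net charge = (+0) + (−2) = −2.

-2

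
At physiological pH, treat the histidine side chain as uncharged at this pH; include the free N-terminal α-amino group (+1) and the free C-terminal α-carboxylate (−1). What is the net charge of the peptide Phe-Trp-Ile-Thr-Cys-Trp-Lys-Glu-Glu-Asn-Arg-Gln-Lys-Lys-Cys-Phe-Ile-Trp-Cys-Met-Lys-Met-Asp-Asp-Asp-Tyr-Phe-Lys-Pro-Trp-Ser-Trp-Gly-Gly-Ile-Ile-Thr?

+1

Near pH 7.4, K and R contribute +1 each, D and E contribute −1 each, and every other side chain (His included, as stated) is uncharged.
Positive (K, R): Lys7, Arg11, Lys13, Lys14, Lys21, Lys28 → +6.
Negative (D, E): Glu8, Glu9, Asp23, Asp24, Asp25 → −5.
The N-terminus (+1) and C-terminus (−1) cancel.
Net charge = (+6) + (−5) = +1.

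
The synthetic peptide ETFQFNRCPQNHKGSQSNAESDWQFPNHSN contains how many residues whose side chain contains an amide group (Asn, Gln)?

Matching residues: Q4, N6, Q10, N11, Q16, N18, Q24, N27, N30.

9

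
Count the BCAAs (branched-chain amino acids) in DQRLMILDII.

5

V, L, and I make up the branched-chain aliphatic group.
Matching residues: L4, I6, L7, I9, I10.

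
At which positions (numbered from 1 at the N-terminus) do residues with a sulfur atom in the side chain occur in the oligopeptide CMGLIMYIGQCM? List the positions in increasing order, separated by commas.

Only Cys (C) and Met (M) have a sulfur atom in the side chain.
Matching residues: C1, M2, M6, C11, M12.

1, 2, 6, 11, 12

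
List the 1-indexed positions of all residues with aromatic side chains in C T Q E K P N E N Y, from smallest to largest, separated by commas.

The aromatic amino acids are Phe (F, benzyl), Trp (W, indole), and Tyr (Y, phenol).
Matching residues: Y10.

10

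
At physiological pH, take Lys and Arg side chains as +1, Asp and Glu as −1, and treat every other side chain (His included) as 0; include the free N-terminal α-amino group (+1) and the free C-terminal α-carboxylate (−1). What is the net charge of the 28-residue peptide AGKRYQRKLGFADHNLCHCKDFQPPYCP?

+3

Positive (K, R): K3, R4, R7, K8, K20 → +5.
Negative (D, E): D13, D21 → −2.
The N-terminus (+1) and C-terminus (−1) cancel.
Net charge = (+5) + (−2) = +3.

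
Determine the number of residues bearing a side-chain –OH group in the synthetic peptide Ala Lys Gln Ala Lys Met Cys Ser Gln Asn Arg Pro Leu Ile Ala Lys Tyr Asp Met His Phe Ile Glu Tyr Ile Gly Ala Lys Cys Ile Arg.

S, T, and Y are the three residues with a side-chain hydroxyl.
Matching residues: Ser8, Tyr17, Tyr24.

3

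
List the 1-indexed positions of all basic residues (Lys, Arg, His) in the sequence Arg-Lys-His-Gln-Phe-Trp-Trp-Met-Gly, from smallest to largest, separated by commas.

1, 2, 3

Matching residues: Arg1, Lys2, His3.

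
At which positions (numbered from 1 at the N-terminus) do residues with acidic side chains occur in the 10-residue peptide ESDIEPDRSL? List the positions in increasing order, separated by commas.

1, 3, 5, 7

Aspartate (D) and glutamate (E) have carboxylic-acid side chains and are the acidic amino acids.
Matching residues: E1, D3, E5, D7.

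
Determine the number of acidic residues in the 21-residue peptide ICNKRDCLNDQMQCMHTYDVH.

Only D (aspartate) and E (glutamate) carry a side-chain carboxylic acid.
Matching residues: D6, D10, D19.

3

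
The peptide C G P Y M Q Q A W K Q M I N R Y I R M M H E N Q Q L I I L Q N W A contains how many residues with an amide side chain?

9

Asparagine (N) and glutamine (Q) have uncharged amide side chains.
Matching residues: Q6, Q7, Q11, N14, N23, Q24, Q25, Q30, N31.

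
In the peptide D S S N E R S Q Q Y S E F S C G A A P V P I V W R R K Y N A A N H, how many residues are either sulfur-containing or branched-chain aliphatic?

4

Sulfur-containing: C, M. Branched-chain aliphatic: I, L, V.
Sulfur-containing residues here: C15 (1).
Branched-chain aliphatic residues here: V20, I22, V23 (3).
The two groups share no amino acid, so total = 1 + 3 = 4.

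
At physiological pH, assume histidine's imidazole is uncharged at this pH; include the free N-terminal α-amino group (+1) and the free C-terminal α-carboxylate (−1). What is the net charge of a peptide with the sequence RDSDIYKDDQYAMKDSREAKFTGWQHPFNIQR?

At pH ~7.4 the Lys and Arg side chains are protonated (+1), the Asp and Glu side chains are deprotonated (−1), and with His taken as neutral all other side chains carry no charge.
Positive (K, R): R1, K7, K14, R17, K20, R32 → +6.
Negative (D, E): D2, D4, D8, D9, D15, E18 → −6.
The N-terminus (+1) and C-terminus (−1) cancel.
Net charge = (+6) + (−6) = 0.

0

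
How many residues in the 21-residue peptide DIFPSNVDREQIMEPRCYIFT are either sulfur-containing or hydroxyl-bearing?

Sulfur-containing: C, M. Hydroxyl-bearing: S, T, Y.
Sulfur-containing residues here: M13, C17 (2).
Hydroxyl-bearing residues here: S5, Y18, T21 (3).
The two groups share no amino acid, so total = 2 + 3 = 5.

5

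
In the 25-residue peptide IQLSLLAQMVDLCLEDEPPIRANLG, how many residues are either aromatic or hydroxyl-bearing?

1

Aromatic: F, W, Y. Hydroxyl-bearing: S, T, Y.
Aromatic residues here: none (0).
Hydroxyl-bearing residues here: S4 (1).
(Y belongs to both groups, but none appear in this sequence.) Total = 0 + 1 = 1.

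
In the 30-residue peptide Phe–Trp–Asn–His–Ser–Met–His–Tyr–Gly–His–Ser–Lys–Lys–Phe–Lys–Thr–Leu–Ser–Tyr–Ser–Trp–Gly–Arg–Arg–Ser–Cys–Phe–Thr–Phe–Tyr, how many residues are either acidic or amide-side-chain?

Acidic: D, E. Amide-side-chain: N, Q.
Acidic residues here: none (0).
Amide-side-chain residues here: Asn3 (1).
The two groups share no amino acid, so total = 0 + 1 = 1.

1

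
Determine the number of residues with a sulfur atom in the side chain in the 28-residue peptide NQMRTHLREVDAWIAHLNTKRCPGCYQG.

Cysteine (C, thiol) and methionine (M, thioether) are the two sulfur-containing amino acids.
Matching residues: M3, C22, C25.

3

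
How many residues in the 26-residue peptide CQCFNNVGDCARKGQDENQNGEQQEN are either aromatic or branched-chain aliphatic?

Aromatic: F, W, Y. Branched-chain aliphatic: I, L, V.
Aromatic residues here: F4 (1).
Branched-chain aliphatic residues here: V7 (1).
The two groups share no amino acid, so total = 1 + 1 = 2.

2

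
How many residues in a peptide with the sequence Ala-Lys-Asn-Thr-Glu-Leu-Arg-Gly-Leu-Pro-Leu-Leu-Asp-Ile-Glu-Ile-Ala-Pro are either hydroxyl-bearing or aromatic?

Hydroxyl-bearing: S, T, Y. Aromatic: F, W, Y.
Hydroxyl-bearing residues here: Thr4 (1).
Aromatic residues here: none (0).
(Y belongs to both groups, but none appear in this sequence.) Total = 1 + 0 = 1.

1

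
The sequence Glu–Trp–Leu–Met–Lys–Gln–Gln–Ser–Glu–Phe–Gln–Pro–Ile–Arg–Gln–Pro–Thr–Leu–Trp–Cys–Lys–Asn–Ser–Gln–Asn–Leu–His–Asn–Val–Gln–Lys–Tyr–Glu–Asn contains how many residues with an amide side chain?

Asparagine (N) and glutamine (Q) have uncharged amide side chains.
Matching residues: Gln6, Gln7, Gln11, Gln15, Asn22, Gln24, Asn25, Asn28, Gln30, Asn34.

10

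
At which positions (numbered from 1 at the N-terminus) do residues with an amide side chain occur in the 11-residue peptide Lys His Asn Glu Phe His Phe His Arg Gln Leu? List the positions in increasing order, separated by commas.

Only N (asparagine) and Q (glutamine) carry a side-chain carboxamide.
Matching residues: Asn3, Gln10.

3, 10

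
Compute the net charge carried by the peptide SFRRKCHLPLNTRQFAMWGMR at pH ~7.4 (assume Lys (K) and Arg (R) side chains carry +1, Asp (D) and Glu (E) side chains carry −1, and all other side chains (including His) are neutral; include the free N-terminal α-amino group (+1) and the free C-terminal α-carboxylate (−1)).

+5

Positive (K, R): R3, R4, K5, R13, R21 → +5.
Negative (D, E): none → −0.
The N-terminus (+1) and C-terminus (−1) cancel.
Net charge = (+5) + (−0) = +5.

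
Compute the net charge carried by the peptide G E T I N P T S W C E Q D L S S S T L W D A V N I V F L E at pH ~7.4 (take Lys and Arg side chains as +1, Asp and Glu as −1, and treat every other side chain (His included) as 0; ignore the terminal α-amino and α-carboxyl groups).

-5

Positive (K, R): none → +0.
Negative (D, E): E2, E11, D13, D21, E29 → −5.
Net charge = (+0) + (−5) = −5.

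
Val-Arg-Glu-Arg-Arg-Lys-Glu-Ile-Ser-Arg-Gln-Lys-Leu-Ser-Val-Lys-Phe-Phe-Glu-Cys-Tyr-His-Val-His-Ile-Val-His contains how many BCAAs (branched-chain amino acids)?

V, L, and I make up the branched-chain aliphatic group.
Matching residues: Val1, Ile8, Leu13, Val15, Val23, Ile25, Val26.

7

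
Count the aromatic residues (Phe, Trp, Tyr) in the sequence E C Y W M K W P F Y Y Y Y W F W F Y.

13

Matching residues: Y3, W4, W7, F9, Y10, Y11, Y12, Y13, W14, F15, W16, F17, Y18.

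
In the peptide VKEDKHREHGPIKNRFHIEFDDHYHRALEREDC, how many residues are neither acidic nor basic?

Acidic: D, E. Basic: K, R, H. All other residues are neither.
Matching residues: V1, G10, P11, I12, N14, F16, I18, F20, Y24, A27, L28, C33.

12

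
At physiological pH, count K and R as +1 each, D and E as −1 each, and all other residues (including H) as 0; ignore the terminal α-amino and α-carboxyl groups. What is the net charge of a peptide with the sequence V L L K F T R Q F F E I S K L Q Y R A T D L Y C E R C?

+2

Positive (K, R): K4, R7, K14, R18, R26 → +5.
Negative (D, E): E11, D21, E25 → −3.
Net charge = (+5) + (−3) = +2.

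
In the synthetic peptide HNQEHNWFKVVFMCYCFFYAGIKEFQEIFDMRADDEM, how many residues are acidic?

7

Aspartate (D) and glutamate (E) have carboxylic-acid side chains and are the acidic amino acids.
Matching residues: E4, E24, E27, D30, D34, D35, E36.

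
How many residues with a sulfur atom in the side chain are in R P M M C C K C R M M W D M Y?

8

The sulfur-bearing residues are cysteine (–SH) and methionine (–S–CH₃).
Matching residues: M3, M4, C5, C6, C8, M10, M11, M14.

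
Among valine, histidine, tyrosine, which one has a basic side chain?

The basic amino acids are Lys (K), Arg (R), and His (H).
Of the listed options, only histidine belongs to this group.

histidine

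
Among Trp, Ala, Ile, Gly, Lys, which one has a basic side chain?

K, R, and H are the three residues with basic side chains (ε-amine, guanidinium, and imidazole respectively).
Of the listed options, only Lys belongs to this group.

Lys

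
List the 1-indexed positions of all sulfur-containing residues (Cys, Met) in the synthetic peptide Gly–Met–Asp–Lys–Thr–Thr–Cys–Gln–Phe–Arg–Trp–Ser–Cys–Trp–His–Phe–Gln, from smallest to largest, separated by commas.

Matching residues: Met2, Cys7, Cys13.

2, 7, 13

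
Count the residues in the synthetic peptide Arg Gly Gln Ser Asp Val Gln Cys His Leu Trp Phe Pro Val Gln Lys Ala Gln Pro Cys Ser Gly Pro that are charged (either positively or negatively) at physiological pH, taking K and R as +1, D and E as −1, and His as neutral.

3

Charged side chains at pH ~7.4: K, R (positive); D, E (negative).
Matching residues: Arg1, Asp5, Lys16.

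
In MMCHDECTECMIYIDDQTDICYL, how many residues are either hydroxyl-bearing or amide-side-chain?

5

Hydroxyl-bearing: S, T, Y. Amide-side-chain: N, Q.
Hydroxyl-bearing residues here: T8, Y13, T18, Y22 (4).
Amide-side-chain residues here: Q17 (1).
The two groups share no amino acid, so total = 4 + 1 = 5.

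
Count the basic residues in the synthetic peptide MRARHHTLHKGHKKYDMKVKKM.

K, R, and H are the three residues with basic side chains (ε-amine, guanidinium, and imidazole respectively).
Matching residues: R2, R4, H5, H6, H9, K10, H12, K13, K14, K18, K20, K21.

12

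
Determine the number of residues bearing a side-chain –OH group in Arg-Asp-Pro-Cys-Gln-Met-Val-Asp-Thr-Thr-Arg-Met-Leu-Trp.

2

Serine (S), threonine (T), and tyrosine (Y) each carry a hydroxyl group on the side chain.
Matching residues: Thr9, Thr10.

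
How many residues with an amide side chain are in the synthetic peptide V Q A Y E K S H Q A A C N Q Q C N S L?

6

The amide-side-chain residues are Asn (N) and Gln (Q).
Matching residues: Q2, Q9, N13, Q14, Q15, N17.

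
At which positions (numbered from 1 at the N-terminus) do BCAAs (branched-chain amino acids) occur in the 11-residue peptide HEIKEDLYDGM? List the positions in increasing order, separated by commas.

3, 7

The BCAAs are Val, Leu, and Ile — aliphatic side chains with a branch point.
Matching residues: I3, L7.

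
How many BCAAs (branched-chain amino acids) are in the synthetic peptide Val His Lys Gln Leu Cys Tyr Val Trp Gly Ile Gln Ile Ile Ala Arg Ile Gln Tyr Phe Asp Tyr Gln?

7

Valine (V), leucine (L), and isoleucine (I) are the branched-chain amino acids.
Matching residues: Val1, Leu5, Val8, Ile11, Ile13, Ile14, Ile17.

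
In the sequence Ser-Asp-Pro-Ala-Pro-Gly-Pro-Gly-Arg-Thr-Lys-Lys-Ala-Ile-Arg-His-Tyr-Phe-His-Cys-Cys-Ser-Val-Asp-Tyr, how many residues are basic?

6

The basic amino acids are Lys (K), Arg (R), and His (H).
Matching residues: Arg9, Lys11, Lys12, Arg15, His16, His19.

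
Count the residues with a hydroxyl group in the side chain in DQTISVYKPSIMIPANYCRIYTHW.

7

The –OH-bearing residues are Ser, Thr (aliphatic alcohols), and Tyr (phenol).
Matching residues: T3, S5, Y7, S10, Y17, Y21, T22.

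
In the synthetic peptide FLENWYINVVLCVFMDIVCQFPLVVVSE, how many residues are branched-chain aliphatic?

The BCAAs are Val, Leu, and Ile — aliphatic side chains with a branch point.
Matching residues: L2, I7, V9, V10, L11, V13, I17, V18, L23, V24, V25, V26.

12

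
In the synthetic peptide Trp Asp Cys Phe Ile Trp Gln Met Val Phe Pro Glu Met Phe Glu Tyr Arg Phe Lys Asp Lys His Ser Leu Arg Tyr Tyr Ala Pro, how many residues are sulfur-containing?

3

Only Cys (C) and Met (M) have a sulfur atom in the side chain.
Matching residues: Cys3, Met8, Met13.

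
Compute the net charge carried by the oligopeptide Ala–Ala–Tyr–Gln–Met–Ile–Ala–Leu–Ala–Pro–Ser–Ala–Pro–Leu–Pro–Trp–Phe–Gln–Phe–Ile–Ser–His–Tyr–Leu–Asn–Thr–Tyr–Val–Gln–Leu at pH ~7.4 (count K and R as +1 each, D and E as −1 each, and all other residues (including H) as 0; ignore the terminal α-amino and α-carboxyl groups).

0

Positive (K, R): none → +0.
Negative (D, E): none → −0.
Net charge = (+0) + (−0) = 0.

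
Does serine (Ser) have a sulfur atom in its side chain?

The sulfur-bearing residues are cysteine (–SH) and methionine (–S–CH₃).
Serine is not in this group.

No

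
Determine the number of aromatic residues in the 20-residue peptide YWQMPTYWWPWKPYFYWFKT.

Phenylalanine (F), tryptophan (W), and tyrosine (Y) have aromatic ring side chains.
Matching residues: Y1, W2, Y7, W8, W9, W11, Y14, F15, Y16, W17, F18.

11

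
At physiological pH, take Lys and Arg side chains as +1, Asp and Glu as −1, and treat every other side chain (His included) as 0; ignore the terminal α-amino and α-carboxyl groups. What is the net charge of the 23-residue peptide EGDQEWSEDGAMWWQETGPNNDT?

Positive (K, R): none → +0.
Negative (D, E): E1, D3, E5, E8, D9, E16, D22 → −7.
Net charge = (+0) + (−7) = −7.

-7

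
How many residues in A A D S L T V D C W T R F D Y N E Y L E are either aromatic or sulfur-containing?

Aromatic: F, W, Y. Sulfur-containing: C, M.
Aromatic residues here: W10, F13, Y15, Y18 (4).
Sulfur-containing residues here: C9 (1).
The two groups share no amino acid, so total = 4 + 1 = 5.

5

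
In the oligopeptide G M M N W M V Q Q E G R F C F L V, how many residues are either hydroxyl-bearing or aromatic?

Hydroxyl-bearing: S, T, Y. Aromatic: F, W, Y.
Hydroxyl-bearing residues here: none (0).
Aromatic residues here: W5, F13, F15 (3).
(Y belongs to both groups, but none appear in this sequence.) Total = 0 + 3 = 3.

3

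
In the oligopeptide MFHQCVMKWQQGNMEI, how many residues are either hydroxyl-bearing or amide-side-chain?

4

Hydroxyl-bearing: S, T, Y. Amide-side-chain: N, Q.
Hydroxyl-bearing residues here: none (0).
Amide-side-chain residues here: Q4, Q10, Q11, N13 (4).
The two groups share no amino acid, so total = 0 + 4 = 4.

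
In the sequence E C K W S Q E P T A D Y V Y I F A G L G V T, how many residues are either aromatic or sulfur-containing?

Aromatic: F, W, Y. Sulfur-containing: C, M.
Aromatic residues here: W4, Y12, Y14, F16 (4).
Sulfur-containing residues here: C2 (1).
The two groups share no amino acid, so total = 4 + 1 = 5.

5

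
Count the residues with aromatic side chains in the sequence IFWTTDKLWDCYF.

5

The aromatic amino acids are Phe (F, benzyl), Trp (W, indole), and Tyr (Y, phenol).
Matching residues: F2, W3, W9, Y12, F13.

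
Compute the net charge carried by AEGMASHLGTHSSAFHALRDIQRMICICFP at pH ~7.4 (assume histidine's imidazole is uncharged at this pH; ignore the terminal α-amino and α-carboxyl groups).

The side chains ionized at physiological pH are Lys/Arg (+1) and Asp/Glu (−1); with His treated as neutral, nothing else contributes.
Positive (K, R): R19, R23 → +2.
Negative (D, E): E2, D20 → −2.
Net charge = (+2) + (−2) = 0.

0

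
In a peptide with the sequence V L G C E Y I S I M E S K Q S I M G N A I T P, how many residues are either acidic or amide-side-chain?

Acidic: D, E. Amide-side-chain: N, Q.
Acidic residues here: E5, E11 (2).
Amide-side-chain residues here: Q14, N19 (2).
The two groups share no amino acid, so total = 2 + 2 = 4.

4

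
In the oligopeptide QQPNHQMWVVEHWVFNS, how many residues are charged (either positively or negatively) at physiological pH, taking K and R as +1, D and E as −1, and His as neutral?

Charged side chains at pH ~7.4: K, R (positive); D, E (negative).
Matching residues: E11.

1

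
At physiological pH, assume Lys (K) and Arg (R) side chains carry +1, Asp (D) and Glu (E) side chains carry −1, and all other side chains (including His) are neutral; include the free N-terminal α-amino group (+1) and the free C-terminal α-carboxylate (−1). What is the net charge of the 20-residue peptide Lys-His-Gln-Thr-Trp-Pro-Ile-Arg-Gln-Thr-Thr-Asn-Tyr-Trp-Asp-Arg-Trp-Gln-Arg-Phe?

Positive (K, R): Lys1, Arg8, Arg16, Arg19 → +4.
Negative (D, E): Asp15 → −1.
The N-terminus (+1) and C-terminus (−1) cancel.
Net charge = (+4) + (−1) = +3.

+3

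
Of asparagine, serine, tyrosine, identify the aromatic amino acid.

Phenylalanine (F), tryptophan (W), and tyrosine (Y) have aromatic ring side chains.
Of the listed options, only tyrosine belongs to this group.

tyrosine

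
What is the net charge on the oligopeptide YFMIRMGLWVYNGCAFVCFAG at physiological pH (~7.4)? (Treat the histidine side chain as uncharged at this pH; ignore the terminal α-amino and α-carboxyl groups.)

Near pH 7.4, K and R contribute +1 each, D and E contribute −1 each, and every other side chain (His included, as stated) is uncharged.
Positive (K, R): R5 → +1.
Negative (D, E): none → −0.
Net charge = (+1) + (−0) = +1.

+1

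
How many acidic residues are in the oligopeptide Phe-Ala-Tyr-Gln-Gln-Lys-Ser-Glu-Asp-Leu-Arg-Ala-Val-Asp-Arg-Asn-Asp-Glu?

5

Only D (aspartate) and E (glutamate) carry a side-chain carboxylic acid.
Matching residues: Glu8, Asp9, Asp14, Asp17, Glu18.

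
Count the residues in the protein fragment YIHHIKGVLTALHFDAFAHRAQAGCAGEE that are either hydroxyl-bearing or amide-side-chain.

3

Hydroxyl-bearing: S, T, Y. Amide-side-chain: N, Q.
Hydroxyl-bearing residues here: Y1, T10 (2).
Amide-side-chain residues here: Q22 (1).
The two groups share no amino acid, so total = 2 + 1 = 3.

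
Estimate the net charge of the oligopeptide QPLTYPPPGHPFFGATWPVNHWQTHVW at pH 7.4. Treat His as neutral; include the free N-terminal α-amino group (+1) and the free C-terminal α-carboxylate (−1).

0

The side chains ionized at physiological pH are Lys/Arg (+1) and Asp/Glu (−1); with His treated as neutral, nothing else contributes.
Positive (K, R): none → +0.
Negative (D, E): none → −0.
The N-terminus (+1) and C-terminus (−1) cancel.
Net charge = (+0) + (−0) = 0.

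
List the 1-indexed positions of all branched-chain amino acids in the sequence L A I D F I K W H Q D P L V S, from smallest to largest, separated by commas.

1, 3, 6, 13, 14

V, L, and I make up the branched-chain aliphatic group.
Matching residues: L1, I3, I6, L13, V14.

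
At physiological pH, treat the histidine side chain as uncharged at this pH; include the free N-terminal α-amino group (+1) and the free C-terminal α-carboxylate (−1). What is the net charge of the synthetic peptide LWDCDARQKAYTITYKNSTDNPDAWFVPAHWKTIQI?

Near pH 7.4, K and R contribute +1 each, D and E contribute −1 each, and every other side chain (His included, as stated) is uncharged.
Positive (K, R): R7, K9, K16, K32 → +4.
Negative (D, E): D3, D5, D20, D23 → −4.
The N-terminus (+1) and C-terminus (−1) cancel.
Net charge = (+4) + (−4) = 0.

0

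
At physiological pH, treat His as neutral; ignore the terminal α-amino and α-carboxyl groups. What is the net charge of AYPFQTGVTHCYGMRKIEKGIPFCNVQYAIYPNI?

+2

The side chains ionized at physiological pH are Lys/Arg (+1) and Asp/Glu (−1); with His treated as neutral, nothing else contributes.
Positive (K, R): R15, K16, K19 → +3.
Negative (D, E): E18 → −1.
Net charge = (+3) + (−1) = +2.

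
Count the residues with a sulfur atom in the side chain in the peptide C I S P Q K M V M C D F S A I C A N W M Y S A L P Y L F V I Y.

6

Cysteine (C, thiol) and methionine (M, thioether) are the two sulfur-containing amino acids.
Matching residues: C1, M7, M9, C10, C16, M20.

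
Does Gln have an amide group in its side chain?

Asparagine (N) and glutamine (Q) have uncharged amide side chains.
Glutamine is in this group.

Yes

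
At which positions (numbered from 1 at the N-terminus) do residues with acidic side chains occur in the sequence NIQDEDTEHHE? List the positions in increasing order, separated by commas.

4, 5, 6, 8, 11

Only D (aspartate) and E (glutamate) carry a side-chain carboxylic acid.
Matching residues: D4, E5, D6, E8, E11.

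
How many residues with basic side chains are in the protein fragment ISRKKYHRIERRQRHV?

9

The basic amino acids are Lys (K), Arg (R), and His (H).
Matching residues: R3, K4, K5, H7, R8, R11, R12, R14, H15.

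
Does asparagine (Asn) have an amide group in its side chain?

The amide-side-chain residues are Asn (N) and Gln (Q).
Asparagine is in this group.

Yes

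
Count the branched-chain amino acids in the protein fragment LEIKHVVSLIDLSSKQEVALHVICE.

11

The BCAAs are Val, Leu, and Ile — aliphatic side chains with a branch point.
Matching residues: L1, I3, V6, V7, L9, I10, L12, V18, L20, V22, I23.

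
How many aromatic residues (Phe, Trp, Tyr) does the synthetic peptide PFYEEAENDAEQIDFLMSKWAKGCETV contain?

Matching residues: F2, Y3, F15, W20.

4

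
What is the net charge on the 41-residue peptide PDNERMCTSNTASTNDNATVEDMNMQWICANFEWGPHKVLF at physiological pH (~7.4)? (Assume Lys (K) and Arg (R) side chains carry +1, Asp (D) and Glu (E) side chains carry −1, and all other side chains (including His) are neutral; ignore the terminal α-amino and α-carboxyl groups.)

Positive (K, R): R5, K38 → +2.
Negative (D, E): D2, E4, D16, E21, D22, E33 → −6.
Net charge = (+2) + (−6) = −4.

-4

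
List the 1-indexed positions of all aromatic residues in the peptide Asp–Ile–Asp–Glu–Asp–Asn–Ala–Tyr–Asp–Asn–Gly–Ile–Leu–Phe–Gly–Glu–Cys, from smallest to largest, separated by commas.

8, 14

The aromatic amino acids are Phe (F, benzyl), Trp (W, indole), and Tyr (Y, phenol).
Matching residues: Tyr8, Phe14.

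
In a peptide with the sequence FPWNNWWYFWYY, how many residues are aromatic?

9

The aromatic amino acids are Phe (F, benzyl), Trp (W, indole), and Tyr (Y, phenol).
Matching residues: F1, W3, W6, W7, Y8, F9, W10, Y11, Y12.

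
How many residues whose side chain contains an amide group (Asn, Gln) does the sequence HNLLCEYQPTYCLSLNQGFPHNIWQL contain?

6

Matching residues: N2, Q8, N16, Q17, N22, Q25.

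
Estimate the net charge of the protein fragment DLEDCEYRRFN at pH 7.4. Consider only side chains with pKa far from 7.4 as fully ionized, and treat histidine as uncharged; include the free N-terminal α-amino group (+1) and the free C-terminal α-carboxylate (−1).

-2

At pH ~7.4 the Lys and Arg side chains are protonated (+1), the Asp and Glu side chains are deprotonated (−1), and with His taken as neutral all other side chains carry no charge.
Positive (K, R): R8, R9 → +2.
Negative (D, E): D1, E3, D4, E6 → −4.
The N-terminus (+1) and C-terminus (−1) cancel.
Net charge = (+2) + (−4) = −2.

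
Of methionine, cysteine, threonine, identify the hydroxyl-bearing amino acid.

threonine

S, T, and Y are the three residues with a side-chain hydroxyl.
Of the listed options, only threonine belongs to this group.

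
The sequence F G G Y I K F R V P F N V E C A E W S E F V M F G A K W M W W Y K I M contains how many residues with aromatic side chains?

Phenylalanine (F), tryptophan (W), and tyrosine (Y) have aromatic ring side chains.
Matching residues: F1, Y4, F7, F11, W18, F21, F24, W28, W30, W31, Y32.

11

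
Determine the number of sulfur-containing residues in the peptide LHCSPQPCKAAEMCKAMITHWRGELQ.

Only Cys (C) and Met (M) have a sulfur atom in the side chain.
Matching residues: C3, C8, M13, C14, M17.

5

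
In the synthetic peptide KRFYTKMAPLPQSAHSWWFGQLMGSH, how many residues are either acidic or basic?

Acidic: D, E. Basic: H, K, R.
Acidic residues here: none (0).
Basic residues here: K1, R2, K6, H15, H26 (5).
The two groups share no amino acid, so total = 0 + 5 = 5.

5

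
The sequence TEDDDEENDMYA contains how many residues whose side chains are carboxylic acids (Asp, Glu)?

Matching residues: E2, D3, D4, D5, E6, E7, D9.

7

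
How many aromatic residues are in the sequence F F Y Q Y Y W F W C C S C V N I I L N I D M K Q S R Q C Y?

9

F, W, and Y each carry an aromatic ring on the side chain.
Matching residues: F1, F2, Y3, Y5, Y6, W7, F8, W9, Y29.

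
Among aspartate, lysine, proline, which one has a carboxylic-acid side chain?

aspartate

The acidic residues are Asp (D) and Glu (E), whose side chains end in a carboxylate group.
Of the listed options, only aspartate belongs to this group.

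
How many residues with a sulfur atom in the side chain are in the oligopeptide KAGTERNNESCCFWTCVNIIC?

4

The sulfur-bearing residues are cysteine (–SH) and methionine (–S–CH₃).
Matching residues: C11, C12, C16, C21.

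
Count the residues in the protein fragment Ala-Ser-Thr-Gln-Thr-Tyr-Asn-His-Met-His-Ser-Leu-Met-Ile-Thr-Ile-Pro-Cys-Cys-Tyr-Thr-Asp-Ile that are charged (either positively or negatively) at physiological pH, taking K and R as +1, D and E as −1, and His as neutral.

Charged side chains at pH ~7.4: K, R (positive); D, E (negative).
Matching residues: Asp22.

1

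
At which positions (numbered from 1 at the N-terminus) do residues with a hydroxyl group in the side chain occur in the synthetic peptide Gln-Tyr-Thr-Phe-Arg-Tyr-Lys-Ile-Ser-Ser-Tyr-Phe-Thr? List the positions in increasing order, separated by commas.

S, T, and Y are the three residues with a side-chain hydroxyl.
Matching residues: Tyr2, Thr3, Tyr6, Ser9, Ser10, Tyr11, Thr13.

2, 3, 6, 9, 10, 11, 13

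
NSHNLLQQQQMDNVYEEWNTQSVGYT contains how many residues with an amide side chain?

Asparagine (N) and glutamine (Q) have uncharged amide side chains.
Matching residues: N1, N4, Q7, Q8, Q9, Q10, N13, N19, Q21.

9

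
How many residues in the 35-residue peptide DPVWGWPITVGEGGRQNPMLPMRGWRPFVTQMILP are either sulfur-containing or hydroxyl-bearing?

Sulfur-containing: C, M. Hydroxyl-bearing: S, T, Y.
Sulfur-containing residues here: M19, M22, M32 (3).
Hydroxyl-bearing residues here: T9, T30 (2).
The two groups share no amino acid, so total = 3 + 2 = 5.

5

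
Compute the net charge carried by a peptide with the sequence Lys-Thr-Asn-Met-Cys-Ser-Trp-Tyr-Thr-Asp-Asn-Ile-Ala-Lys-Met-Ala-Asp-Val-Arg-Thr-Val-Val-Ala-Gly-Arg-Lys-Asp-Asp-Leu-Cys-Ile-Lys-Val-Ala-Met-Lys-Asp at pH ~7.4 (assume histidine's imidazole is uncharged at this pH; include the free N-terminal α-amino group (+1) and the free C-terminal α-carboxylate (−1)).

+2

The side chains ionized at physiological pH are Lys/Arg (+1) and Asp/Glu (−1); with His treated as neutral, nothing else contributes.
Positive (K, R): Lys1, Lys14, Arg19, Arg25, Lys26, Lys32, Lys36 → +7.
Negative (D, E): Asp10, Asp17, Asp27, Asp28, Asp37 → −5.
The N-terminus (+1) and C-terminus (−1) cancel.
Net charge = (+7) + (−5) = +2.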